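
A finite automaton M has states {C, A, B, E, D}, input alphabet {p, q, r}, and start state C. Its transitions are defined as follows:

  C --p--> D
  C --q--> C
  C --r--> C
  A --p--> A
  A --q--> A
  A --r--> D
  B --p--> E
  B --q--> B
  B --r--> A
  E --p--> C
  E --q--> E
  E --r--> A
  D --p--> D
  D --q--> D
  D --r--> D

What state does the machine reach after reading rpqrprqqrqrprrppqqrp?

D

Trace: C -r-> C -p-> D -q-> D -r-> D -p-> D -r-> D -q-> D -q-> D -r-> D -q-> D -r-> D -p-> D -r-> D -r-> D -p-> D -p-> D -q-> D -q-> D -r-> D -p-> D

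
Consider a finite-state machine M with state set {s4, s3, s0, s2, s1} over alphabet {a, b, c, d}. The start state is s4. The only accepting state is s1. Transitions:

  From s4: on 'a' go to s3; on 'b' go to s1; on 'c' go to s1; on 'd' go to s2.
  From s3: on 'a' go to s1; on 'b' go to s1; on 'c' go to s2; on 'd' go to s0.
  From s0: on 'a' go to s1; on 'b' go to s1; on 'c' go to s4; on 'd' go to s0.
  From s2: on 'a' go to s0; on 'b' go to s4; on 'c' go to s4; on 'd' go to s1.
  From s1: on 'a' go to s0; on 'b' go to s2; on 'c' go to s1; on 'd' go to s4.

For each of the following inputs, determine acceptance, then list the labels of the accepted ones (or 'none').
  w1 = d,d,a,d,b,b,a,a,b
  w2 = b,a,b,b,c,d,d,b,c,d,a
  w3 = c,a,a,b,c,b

w3

w1: Trace: s4 -d-> s2 -d-> s1 -a-> s0 -d-> s0 -b-> s1 -b-> s2 -a-> s0 -a-> s1 -b-> s2  → end s2, rejected
w2: Trace: s4 -b-> s1 -a-> s0 -b-> s1 -b-> s2 -c-> s4 -d-> s2 -d-> s1 -b-> s2 -c-> s4 -d-> s2 -a-> s0  → end s0, rejected
w3: Trace: s4 -c-> s1 -a-> s0 -a-> s1 -b-> s2 -c-> s4 -b-> s1  → end s1, accepted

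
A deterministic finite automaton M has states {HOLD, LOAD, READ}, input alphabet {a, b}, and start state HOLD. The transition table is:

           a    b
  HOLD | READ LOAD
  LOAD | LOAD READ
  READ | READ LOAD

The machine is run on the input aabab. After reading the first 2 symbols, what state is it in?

READ

Trace: HOLD -a-> READ -a-> READ
After 2 symbols: READ.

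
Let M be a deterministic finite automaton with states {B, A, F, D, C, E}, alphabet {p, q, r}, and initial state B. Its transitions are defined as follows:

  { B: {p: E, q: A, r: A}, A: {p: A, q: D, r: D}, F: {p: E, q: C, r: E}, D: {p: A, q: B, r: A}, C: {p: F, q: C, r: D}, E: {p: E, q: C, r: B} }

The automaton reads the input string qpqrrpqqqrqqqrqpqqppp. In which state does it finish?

E

B → A → A → D → A → D → A → D → B → A → D → B → A → D → A → D → A → D → B → E → E → E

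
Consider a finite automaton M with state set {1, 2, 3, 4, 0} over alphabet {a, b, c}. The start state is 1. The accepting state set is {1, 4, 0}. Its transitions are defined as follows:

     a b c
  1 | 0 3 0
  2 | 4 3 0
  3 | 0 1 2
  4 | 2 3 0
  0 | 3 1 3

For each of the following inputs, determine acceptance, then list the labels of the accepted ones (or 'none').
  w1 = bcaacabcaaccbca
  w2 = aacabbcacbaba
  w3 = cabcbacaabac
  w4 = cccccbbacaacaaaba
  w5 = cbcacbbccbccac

w1, w2, w4

w1: Trace: 1 -b-> 3 -c-> 2 -a-> 4 -a-> 2 -c-> 0 -a-> 3 -b-> 1 -c-> 0 -a-> 3 -a-> 0 -c-> 3 -c-> 2 -b-> 3 -c-> 2 -a-> 4  → end 4, accepted
w2: Trace: 1 -a-> 0 -a-> 3 -c-> 2 -a-> 4 -b-> 3 -b-> 1 -c-> 0 -a-> 3 -c-> 2 -b-> 3 -a-> 0 -b-> 1 -a-> 0  → end 0, accepted
w3: Trace: 1 -c-> 0 -a-> 3 -b-> 1 -c-> 0 -b-> 1 -a-> 0 -c-> 3 -a-> 0 -a-> 3 -b-> 1 -a-> 0 -c-> 3  → end 3, rejected
w4: Trace: 1 -c-> 0 -c-> 3 -c-> 2 -c-> 0 -c-> 3 -b-> 1 -b-> 3 -a-> 0 -c-> 3 -a-> 0 -a-> 3 -c-> 2 -a-> 4 -a-> 2 -a-> 4 -b-> 3 -a-> 0  → end 0, accepted
w5: Trace: 1 -c-> 0 -b-> 1 -c-> 0 -a-> 3 -c-> 2 -b-> 3 -b-> 1 -c-> 0 -c-> 3 -b-> 1 -c-> 0 -c-> 3 -a-> 0 -c-> 3  → end 3, rejected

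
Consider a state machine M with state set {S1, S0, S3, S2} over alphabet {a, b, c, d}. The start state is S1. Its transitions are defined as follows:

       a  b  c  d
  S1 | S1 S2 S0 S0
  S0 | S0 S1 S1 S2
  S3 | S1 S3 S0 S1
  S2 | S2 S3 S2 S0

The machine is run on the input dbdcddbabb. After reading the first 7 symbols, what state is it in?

S1 → S0 → S1 → S0 → S1 → S0 → S2 → S3
After 7 symbols: S3.

S3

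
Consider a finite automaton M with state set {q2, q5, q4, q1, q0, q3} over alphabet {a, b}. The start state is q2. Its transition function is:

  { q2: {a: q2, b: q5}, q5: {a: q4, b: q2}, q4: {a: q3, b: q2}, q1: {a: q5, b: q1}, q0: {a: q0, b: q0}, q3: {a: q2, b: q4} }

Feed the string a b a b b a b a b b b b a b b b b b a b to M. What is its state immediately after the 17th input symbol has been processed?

start at q2
read 'a': q2 → q2
read 'b': q2 → q5
read 'a': q5 → q4
read 'b': q4 → q2
read 'b': q2 → q5
read 'a': q5 → q4
read 'b': q4 → q2
read 'a': q2 → q2
read 'b': q2 → q5
read 'b': q5 → q2
read 'b': q2 → q5
read 'b': q5 → q2
read 'a': q2 → q2
read 'b': q2 → q5
read 'b': q5 → q2
read 'b': q2 → q5
read 'b': q5 → q2
After 17 symbols: q2.

q2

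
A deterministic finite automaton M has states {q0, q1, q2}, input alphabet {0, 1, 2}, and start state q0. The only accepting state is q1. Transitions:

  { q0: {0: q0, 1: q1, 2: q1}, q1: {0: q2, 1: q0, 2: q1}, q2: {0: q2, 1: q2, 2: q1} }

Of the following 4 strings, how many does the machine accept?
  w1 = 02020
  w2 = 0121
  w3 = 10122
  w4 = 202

2

w1:
  start at q0
  read '0': q0 → q0
  read '2': q0 → q1
  read '0': q1 → q2
  read '2': q2 → q1
  read '0': q1 → q2
  end q2, rejected
w2:
  start at q0
  read '0': q0 → q0
  read '1': q0 → q1
  read '2': q1 → q1
  read '1': q1 → q0
  end q0, rejected
w3:
  start at q0
  read '1': q0 → q1
  read '0': q1 → q2
  read '1': q2 → q2
  read '2': q2 → q1
  read '2': q1 → q1
  end q1, accepted
w4:
  start at q0
  read '2': q0 → q1
  read '0': q1 → q2
  read '2': q2 → q1
  end q1, accepted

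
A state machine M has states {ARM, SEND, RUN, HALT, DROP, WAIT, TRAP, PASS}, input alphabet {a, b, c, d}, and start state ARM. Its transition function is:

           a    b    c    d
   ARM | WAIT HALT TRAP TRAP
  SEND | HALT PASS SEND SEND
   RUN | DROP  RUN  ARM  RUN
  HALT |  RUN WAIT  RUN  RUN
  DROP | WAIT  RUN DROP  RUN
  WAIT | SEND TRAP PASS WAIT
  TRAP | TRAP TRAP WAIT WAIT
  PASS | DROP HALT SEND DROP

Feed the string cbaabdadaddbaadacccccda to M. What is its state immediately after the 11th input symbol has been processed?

Trace: ARM -c-> TRAP -b-> TRAP -a-> TRAP -a-> TRAP -b-> TRAP -d-> WAIT -a-> SEND -d-> SEND -a-> HALT -d-> RUN -d-> RUN
After 11 symbols: RUN.

RUN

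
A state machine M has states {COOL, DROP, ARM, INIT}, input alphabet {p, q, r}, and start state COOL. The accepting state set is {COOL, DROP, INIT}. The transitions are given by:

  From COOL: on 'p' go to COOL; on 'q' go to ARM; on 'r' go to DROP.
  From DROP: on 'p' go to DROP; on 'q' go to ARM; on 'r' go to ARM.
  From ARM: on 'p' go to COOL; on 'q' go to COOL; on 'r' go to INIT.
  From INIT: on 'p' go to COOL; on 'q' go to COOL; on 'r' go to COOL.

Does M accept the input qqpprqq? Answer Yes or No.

start at COOL
read 'q': COOL → ARM
read 'q': ARM → COOL
read 'p': COOL → COOL
read 'p': COOL → COOL
read 'r': COOL → DROP
read 'q': DROP → ARM
read 'q': ARM → COOL
End state COOL is accepting.

Yes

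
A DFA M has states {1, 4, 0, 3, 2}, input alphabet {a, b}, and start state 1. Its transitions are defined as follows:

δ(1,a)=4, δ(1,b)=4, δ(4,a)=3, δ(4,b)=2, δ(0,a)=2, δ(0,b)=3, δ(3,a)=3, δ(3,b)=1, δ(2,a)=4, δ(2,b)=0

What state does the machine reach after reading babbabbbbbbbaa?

3

start at 1
read 'b': 1 → 4
read 'a': 4 → 3
read 'b': 3 → 1
read 'b': 1 → 4
read 'a': 4 → 3
read 'b': 3 → 1
read 'b': 1 → 4
read 'b': 4 → 2
read 'b': 2 → 0
read 'b': 0 → 3
read 'b': 3 → 1
read 'b': 1 → 4
read 'a': 4 → 3
read 'a': 3 → 3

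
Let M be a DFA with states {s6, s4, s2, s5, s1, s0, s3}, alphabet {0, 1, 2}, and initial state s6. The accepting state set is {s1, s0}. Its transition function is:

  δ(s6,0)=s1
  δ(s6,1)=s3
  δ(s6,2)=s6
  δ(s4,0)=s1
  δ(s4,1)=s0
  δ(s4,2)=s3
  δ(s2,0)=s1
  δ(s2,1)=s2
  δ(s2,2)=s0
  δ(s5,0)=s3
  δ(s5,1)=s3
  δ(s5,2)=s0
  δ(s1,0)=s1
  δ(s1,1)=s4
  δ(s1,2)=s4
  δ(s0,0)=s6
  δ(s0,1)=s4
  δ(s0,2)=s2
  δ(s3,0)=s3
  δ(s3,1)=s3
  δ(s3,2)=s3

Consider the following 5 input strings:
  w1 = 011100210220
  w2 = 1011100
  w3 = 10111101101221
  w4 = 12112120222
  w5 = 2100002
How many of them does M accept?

1

w1: s6 → s1 → s4 → s0 → s4 → s1 → s1 → s4 → s0 → s6 → s6 → s6 → s1  → end s1, accepted
w2: s6 → s3 → s3 → s3 → s3 → s3 → s3 → s3  → end s3, rejected
w3: s6 → s3 → s3 → s3 → s3 → s3 → s3 → s3 → s3 → s3 → s3 → s3 → s3 → s3 → s3  → end s3, rejected
w4: s6 → s3 → s3 → s3 → s3 → s3 → s3 → s3 → s3 → s3 → s3 → s3  → end s3, rejected
w5: s6 → s6 → s3 → s3 → s3 → s3 → s3 → s3  → end s3, rejected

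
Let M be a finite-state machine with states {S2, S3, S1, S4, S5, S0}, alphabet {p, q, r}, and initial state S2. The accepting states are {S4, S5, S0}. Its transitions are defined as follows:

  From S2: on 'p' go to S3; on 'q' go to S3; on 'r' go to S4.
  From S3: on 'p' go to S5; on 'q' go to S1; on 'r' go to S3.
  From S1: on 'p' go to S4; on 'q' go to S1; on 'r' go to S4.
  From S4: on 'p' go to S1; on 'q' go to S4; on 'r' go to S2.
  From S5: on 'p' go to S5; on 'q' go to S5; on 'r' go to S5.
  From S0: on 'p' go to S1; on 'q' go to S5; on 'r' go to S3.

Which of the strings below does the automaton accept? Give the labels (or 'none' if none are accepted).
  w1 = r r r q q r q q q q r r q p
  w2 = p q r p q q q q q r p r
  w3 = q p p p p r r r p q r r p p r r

w1:
  start at S2
  read 'r': S2 → S4
  read 'r': S4 → S2
  read 'r': S2 → S4
  read 'q': S4 → S4
  read 'q': S4 → S4
  read 'r': S4 → S2
  read 'q': S2 → S3
  read 'q': S3 → S1
  read 'q': S1 → S1
  read 'q': S1 → S1
  read 'r': S1 → S4
  read 'r': S4 → S2
  read 'q': S2 → S3
  read 'p': S3 → S5
  end S5, accepted
w2:
  start at S2
  read 'p': S2 → S3
  read 'q': S3 → S1
  read 'r': S1 → S4
  read 'p': S4 → S1
  read 'q': S1 → S1
  read 'q': S1 → S1
  read 'q': S1 → S1
  read 'q': S1 → S1
  read 'q': S1 → S1
  read 'r': S1 → S4
  read 'p': S4 → S1
  read 'r': S1 → S4
  end S4, accepted
w3:
  start at S2
  read 'q': S2 → S3
  read 'p': S3 → S5
  read 'p': S5 → S5
  read 'p': S5 → S5
  read 'p': S5 → S5
  read 'r': S5 → S5
  read 'r': S5 → S5
  read 'r': S5 → S5
  read 'p': S5 → S5
  read 'q': S5 → S5
  read 'r': S5 → S5
  read 'r': S5 → S5
  read 'p': S5 → S5
  read 'p': S5 → S5
  read 'r': S5 → S5
  read 'r': S5 → S5
  end S5, accepted

w1, w2, w3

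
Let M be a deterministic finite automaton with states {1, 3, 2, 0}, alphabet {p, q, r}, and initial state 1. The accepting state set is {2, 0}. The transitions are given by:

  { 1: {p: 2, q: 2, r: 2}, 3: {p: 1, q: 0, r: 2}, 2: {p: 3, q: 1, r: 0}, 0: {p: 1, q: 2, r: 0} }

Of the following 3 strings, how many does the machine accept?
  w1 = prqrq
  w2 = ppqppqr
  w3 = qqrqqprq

2

w1:
  start at 1
  read 'p': 1 → 2
  read 'r': 2 → 0
  read 'q': 0 → 2
  read 'r': 2 → 0
  read 'q': 0 → 2
  end 2, accepted
w2:
  start at 1
  read 'p': 1 → 2
  read 'p': 2 → 3
  read 'q': 3 → 0
  read 'p': 0 → 1
  read 'p': 1 → 2
  read 'q': 2 → 1
  read 'r': 1 → 2
  end 2, accepted
w3:
  start at 1
  read 'q': 1 → 2
  read 'q': 2 → 1
  read 'r': 1 → 2
  read 'q': 2 → 1
  read 'q': 1 → 2
  read 'p': 2 → 3
  read 'r': 3 → 2
  read 'q': 2 → 1
  end 1, rejected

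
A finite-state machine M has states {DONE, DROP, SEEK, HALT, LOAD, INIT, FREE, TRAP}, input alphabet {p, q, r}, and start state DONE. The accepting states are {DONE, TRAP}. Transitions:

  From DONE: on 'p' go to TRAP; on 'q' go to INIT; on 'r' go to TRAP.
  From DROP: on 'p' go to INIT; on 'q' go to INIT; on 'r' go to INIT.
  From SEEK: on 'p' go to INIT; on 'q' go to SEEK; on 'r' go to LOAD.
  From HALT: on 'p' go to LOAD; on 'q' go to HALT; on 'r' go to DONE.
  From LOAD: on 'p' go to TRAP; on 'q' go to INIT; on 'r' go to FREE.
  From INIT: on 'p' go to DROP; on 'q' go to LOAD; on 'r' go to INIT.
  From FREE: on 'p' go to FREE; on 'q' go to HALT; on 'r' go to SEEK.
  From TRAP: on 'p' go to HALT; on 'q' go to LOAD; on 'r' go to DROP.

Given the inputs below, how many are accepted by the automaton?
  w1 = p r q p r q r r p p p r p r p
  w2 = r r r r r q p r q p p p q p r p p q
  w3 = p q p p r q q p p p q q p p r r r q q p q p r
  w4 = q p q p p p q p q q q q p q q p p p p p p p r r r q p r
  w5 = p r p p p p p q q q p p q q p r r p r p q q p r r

0

w1: Trace: DONE -p-> TRAP -r-> DROP -q-> INIT -p-> DROP -r-> INIT -q-> LOAD -r-> FREE -r-> SEEK -p-> INIT -p-> DROP -p-> INIT -r-> INIT -p-> DROP -r-> INIT -p-> DROP  → end DROP, rejected
w2: Trace: DONE -r-> TRAP -r-> DROP -r-> INIT -r-> INIT -r-> INIT -q-> LOAD -p-> TRAP -r-> DROP -q-> INIT -p-> DROP -p-> INIT -p-> DROP -q-> INIT -p-> DROP -r-> INIT -p-> DROP -p-> INIT -q-> LOAD  → end LOAD, rejected
w3: Trace: DONE -p-> TRAP -q-> LOAD -p-> TRAP -p-> HALT -r-> DONE -q-> INIT -q-> LOAD -p-> TRAP -p-> HALT -p-> LOAD -q-> INIT -q-> LOAD -p-> TRAP -p-> HALT -r-> DONE -r-> TRAP -r-> DROP -q-> INIT -q-> LOAD -p-> TRAP -q-> LOAD -p-> TRAP -r-> DROP  → end DROP, rejected
w4: Trace: DONE -q-> INIT -p-> DROP -q-> INIT -p-> DROP -p-> INIT -p-> DROP -q-> INIT -p-> DROP -q-> INIT -q-> LOAD -q-> INIT -q-> LOAD -p-> TRAP -q-> LOAD -q-> INIT -p-> DROP -p-> INIT -p-> DROP -p-> INIT -p-> DROP -p-> INIT -p-> DROP -r-> INIT -r-> INIT -r-> INIT -q-> LOAD -p-> TRAP -r-> DROP  → end DROP, rejected
w5: Trace: DONE -p-> TRAP -r-> DROP -p-> INIT -p-> DROP -p-> INIT -p-> DROP -p-> INIT -q-> LOAD -q-> INIT -q-> LOAD -p-> TRAP -p-> HALT -q-> HALT -q-> HALT -p-> LOAD -r-> FREE -r-> SEEK -p-> INIT -r-> INIT -p-> DROP -q-> INIT -q-> LOAD -p-> TRAP -r-> DROP -r-> INIT  → end INIT, rejected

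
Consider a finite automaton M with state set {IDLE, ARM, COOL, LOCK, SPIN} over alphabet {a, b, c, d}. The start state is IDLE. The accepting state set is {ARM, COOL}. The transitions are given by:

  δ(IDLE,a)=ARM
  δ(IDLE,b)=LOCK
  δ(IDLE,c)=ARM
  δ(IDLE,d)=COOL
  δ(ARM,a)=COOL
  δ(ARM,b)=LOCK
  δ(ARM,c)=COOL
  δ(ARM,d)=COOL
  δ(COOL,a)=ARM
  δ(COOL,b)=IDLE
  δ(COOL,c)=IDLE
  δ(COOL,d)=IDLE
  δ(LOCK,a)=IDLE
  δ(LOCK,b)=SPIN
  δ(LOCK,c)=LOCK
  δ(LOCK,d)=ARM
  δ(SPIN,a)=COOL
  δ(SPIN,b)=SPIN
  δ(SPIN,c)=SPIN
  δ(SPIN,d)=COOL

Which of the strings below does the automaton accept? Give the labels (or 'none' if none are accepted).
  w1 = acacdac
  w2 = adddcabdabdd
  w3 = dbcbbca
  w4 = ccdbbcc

w1, w3

w1: IDLE → ARM → COOL → ARM → COOL → IDLE → ARM → COOL  → end COOL, accepted
w2: IDLE → ARM → COOL → IDLE → COOL → IDLE → ARM → LOCK → ARM → COOL → IDLE → COOL → IDLE  → end IDLE, rejected
w3: IDLE → COOL → IDLE → ARM → LOCK → SPIN → SPIN → COOL  → end COOL, accepted
w4: IDLE → ARM → COOL → IDLE → LOCK → SPIN → SPIN → SPIN  → end SPIN, rejected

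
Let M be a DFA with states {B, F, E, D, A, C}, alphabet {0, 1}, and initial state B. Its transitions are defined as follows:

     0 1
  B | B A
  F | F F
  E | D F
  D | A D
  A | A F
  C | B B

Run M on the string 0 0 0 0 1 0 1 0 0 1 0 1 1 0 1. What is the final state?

B → B → B → B → B → A → A → F → F → F → F → F → F → F → F → F

F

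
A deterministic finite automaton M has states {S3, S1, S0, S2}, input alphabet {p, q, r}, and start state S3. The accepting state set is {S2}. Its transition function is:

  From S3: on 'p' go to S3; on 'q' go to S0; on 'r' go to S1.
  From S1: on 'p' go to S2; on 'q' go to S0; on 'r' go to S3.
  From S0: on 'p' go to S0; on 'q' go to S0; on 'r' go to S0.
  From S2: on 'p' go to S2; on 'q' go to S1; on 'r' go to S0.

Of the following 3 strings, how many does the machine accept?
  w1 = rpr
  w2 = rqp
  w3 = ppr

0

w1:
  start at S3
  read 'r': S3 → S1
  read 'p': S1 → S2
  read 'r': S2 → S0
  end S0, rejected
w2:
  start at S3
  read 'r': S3 → S1
  read 'q': S1 → S0
  read 'p': S0 → S0
  end S0, rejected
w3:
  start at S3
  read 'p': S3 → S3
  read 'p': S3 → S3
  read 'r': S3 → S1
  end S1, rejected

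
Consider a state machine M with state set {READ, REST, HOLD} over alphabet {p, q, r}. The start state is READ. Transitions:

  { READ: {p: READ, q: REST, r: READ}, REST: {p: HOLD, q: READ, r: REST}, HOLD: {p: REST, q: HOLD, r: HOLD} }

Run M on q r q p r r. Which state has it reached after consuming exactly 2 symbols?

REST

start at READ
read 'q': READ → REST
read 'r': REST → REST
After 2 symbols: REST.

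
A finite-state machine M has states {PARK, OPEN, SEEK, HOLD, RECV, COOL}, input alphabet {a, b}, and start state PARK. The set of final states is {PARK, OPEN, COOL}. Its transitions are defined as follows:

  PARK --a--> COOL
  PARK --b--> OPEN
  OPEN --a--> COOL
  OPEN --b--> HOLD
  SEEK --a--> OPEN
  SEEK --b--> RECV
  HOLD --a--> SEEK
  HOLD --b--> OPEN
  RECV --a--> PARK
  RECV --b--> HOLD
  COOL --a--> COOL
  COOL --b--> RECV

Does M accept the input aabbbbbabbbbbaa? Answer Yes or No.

Yes

start at PARK
read 'a': PARK → COOL
read 'a': COOL → COOL
read 'b': COOL → RECV
read 'b': RECV → HOLD
read 'b': HOLD → OPEN
read 'b': OPEN → HOLD
read 'b': HOLD → OPEN
read 'a': OPEN → COOL
read 'b': COOL → RECV
read 'b': RECV → HOLD
read 'b': HOLD → OPEN
read 'b': OPEN → HOLD
read 'b': HOLD → OPEN
read 'a': OPEN → COOL
read 'a': COOL → COOL
End state COOL is accepting.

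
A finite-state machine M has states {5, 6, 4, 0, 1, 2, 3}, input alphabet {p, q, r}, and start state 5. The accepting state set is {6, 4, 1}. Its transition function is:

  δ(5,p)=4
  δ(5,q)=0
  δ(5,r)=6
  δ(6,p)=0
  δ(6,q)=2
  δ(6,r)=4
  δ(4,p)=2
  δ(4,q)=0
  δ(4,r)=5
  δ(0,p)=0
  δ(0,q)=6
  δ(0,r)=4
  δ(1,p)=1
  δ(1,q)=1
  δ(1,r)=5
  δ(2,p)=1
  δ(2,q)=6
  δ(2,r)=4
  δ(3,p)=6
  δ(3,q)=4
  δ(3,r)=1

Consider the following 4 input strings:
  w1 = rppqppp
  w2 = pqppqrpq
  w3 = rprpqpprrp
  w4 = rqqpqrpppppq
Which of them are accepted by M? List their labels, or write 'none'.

w2, w3, w4

w1: Trace: 5 -r-> 6 -p-> 0 -p-> 0 -q-> 6 -p-> 0 -p-> 0 -p-> 0  → end 0, rejected
w2: Trace: 5 -p-> 4 -q-> 0 -p-> 0 -p-> 0 -q-> 6 -r-> 4 -p-> 2 -q-> 6  → end 6, accepted
w3: Trace: 5 -r-> 6 -p-> 0 -r-> 4 -p-> 2 -q-> 6 -p-> 0 -p-> 0 -r-> 4 -r-> 5 -p-> 4  → end 4, accepted
w4: Trace: 5 -r-> 6 -q-> 2 -q-> 6 -p-> 0 -q-> 6 -r-> 4 -p-> 2 -p-> 1 -p-> 1 -p-> 1 -p-> 1 -q-> 1  → end 1, accepted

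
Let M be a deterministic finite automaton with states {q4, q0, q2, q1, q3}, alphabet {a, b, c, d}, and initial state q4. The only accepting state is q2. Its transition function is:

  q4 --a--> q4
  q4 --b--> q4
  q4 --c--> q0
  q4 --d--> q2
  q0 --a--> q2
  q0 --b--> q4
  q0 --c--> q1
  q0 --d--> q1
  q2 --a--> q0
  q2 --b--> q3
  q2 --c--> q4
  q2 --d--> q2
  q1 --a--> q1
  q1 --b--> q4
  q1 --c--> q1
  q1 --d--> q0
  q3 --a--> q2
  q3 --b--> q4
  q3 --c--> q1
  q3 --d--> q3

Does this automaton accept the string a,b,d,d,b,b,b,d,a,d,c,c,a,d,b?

No

q4 → q4 → q4 → q2 → q2 → q3 → q4 → q4 → q2 → q0 → q1 → q1 → q1 → q1 → q0 → q4
End state q4 is not accepting.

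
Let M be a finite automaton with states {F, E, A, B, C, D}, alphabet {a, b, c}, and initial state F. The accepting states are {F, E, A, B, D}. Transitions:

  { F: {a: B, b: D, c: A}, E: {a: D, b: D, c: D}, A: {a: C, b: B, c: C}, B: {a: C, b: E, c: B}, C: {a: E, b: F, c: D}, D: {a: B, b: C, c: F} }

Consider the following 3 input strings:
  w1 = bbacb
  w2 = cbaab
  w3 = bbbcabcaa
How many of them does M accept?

2

w1: F → D → C → E → D → C  → end C, rejected
w2: F → A → B → C → E → D  → end D, accepted
w3: F → D → C → F → A → C → F → A → C → E  → end E, accepted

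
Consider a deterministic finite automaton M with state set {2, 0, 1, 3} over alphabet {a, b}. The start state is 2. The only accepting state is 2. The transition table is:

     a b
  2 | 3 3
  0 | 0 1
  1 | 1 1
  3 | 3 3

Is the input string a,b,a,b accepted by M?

No

start at 2
read 'a': 2 → 3
read 'b': 3 → 3
read 'a': 3 → 3
read 'b': 3 → 3
End state 3 is not accepting.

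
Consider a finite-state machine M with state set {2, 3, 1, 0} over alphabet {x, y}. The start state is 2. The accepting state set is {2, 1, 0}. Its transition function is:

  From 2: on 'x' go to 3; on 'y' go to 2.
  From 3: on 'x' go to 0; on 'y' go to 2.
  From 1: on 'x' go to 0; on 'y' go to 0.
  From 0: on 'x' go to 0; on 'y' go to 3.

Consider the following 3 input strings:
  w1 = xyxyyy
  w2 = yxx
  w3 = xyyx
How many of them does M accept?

2

w1: Trace: 2 -x-> 3 -y-> 2 -x-> 3 -y-> 2 -y-> 2 -y-> 2  → end 2, accepted
w2: Trace: 2 -y-> 2 -x-> 3 -x-> 0  → end 0, accepted
w3: Trace: 2 -x-> 3 -y-> 2 -y-> 2 -x-> 3  → end 3, rejected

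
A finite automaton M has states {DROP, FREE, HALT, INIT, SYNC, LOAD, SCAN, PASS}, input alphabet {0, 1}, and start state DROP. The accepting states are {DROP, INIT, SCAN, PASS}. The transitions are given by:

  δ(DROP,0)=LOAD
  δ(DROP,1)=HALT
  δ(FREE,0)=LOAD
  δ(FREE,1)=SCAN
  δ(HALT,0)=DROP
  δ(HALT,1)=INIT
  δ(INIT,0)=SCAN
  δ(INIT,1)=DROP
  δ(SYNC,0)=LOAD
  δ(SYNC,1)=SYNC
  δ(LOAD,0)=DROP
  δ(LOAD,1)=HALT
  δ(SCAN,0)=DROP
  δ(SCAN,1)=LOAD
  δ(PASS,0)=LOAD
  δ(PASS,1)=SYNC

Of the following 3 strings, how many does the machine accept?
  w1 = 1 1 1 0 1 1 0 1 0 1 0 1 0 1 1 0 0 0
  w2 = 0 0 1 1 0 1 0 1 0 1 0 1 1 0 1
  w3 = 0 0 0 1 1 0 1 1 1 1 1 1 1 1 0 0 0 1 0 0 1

w1: Trace: DROP -1-> HALT -1-> INIT -1-> DROP -0-> LOAD -1-> HALT -1-> INIT -0-> SCAN -1-> LOAD -0-> DROP -1-> HALT -0-> DROP -1-> HALT -0-> DROP -1-> HALT -1-> INIT -0-> SCAN -0-> DROP -0-> LOAD  → end LOAD, rejected
w2: Trace: DROP -0-> LOAD -0-> DROP -1-> HALT -1-> INIT -0-> SCAN -1-> LOAD -0-> DROP -1-> HALT -0-> DROP -1-> HALT -0-> DROP -1-> HALT -1-> INIT -0-> SCAN -1-> LOAD  → end LOAD, rejected
w3: Trace: DROP -0-> LOAD -0-> DROP -0-> LOAD -1-> HALT -1-> INIT -0-> SCAN -1-> LOAD -1-> HALT -1-> INIT -1-> DROP -1-> HALT -1-> INIT -1-> DROP -1-> HALT -0-> DROP -0-> LOAD -0-> DROP -1-> HALT -0-> DROP -0-> LOAD -1-> HALT  → end HALT, rejected

0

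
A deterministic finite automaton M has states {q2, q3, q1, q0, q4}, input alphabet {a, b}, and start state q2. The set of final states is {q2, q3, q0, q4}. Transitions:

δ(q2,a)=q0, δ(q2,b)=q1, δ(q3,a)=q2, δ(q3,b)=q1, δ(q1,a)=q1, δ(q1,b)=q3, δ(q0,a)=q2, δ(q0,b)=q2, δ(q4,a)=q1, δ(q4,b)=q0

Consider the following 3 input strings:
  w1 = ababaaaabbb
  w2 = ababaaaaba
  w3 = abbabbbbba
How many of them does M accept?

1

w1:
  start at q2
  read 'a': q2 → q0
  read 'b': q0 → q2
  read 'a': q2 → q0
  read 'b': q0 → q2
  read 'a': q2 → q0
  read 'a': q0 → q2
  read 'a': q2 → q0
  read 'a': q0 → q2
  read 'b': q2 → q1
  read 'b': q1 → q3
  read 'b': q3 → q1
  end q1, rejected
w2:
  start at q2
  read 'a': q2 → q0
  read 'b': q0 → q2
  read 'a': q2 → q0
  read 'b': q0 → q2
  read 'a': q2 → q0
  read 'a': q0 → q2
  read 'a': q2 → q0
  read 'a': q0 → q2
  read 'b': q2 → q1
  read 'a': q1 → q1
  end q1, rejected
w3:
  start at q2
  read 'a': q2 → q0
  read 'b': q0 → q2
  read 'b': q2 → q1
  read 'a': q1 → q1
  read 'b': q1 → q3
  read 'b': q3 → q1
  read 'b': q1 → q3
  read 'b': q3 → q1
  read 'b': q1 → q3
  read 'a': q3 → q2
  end q2, accepted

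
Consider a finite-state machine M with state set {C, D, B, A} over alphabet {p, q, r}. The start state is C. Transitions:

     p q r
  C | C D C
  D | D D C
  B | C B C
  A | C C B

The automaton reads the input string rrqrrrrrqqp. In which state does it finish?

start at C
read 'r': C → C
read 'r': C → C
read 'q': C → D
read 'r': D → C
read 'r': C → C
read 'r': C → C
read 'r': C → C
read 'r': C → C
read 'q': C → D
read 'q': D → D
read 'p': D → D

D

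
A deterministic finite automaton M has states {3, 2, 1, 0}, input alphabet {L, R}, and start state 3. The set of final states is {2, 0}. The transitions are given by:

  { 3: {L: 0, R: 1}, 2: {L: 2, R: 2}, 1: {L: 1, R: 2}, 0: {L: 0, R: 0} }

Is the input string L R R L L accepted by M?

Yes

3 → 0 → 0 → 0 → 0 → 0
End state 0 is accepting.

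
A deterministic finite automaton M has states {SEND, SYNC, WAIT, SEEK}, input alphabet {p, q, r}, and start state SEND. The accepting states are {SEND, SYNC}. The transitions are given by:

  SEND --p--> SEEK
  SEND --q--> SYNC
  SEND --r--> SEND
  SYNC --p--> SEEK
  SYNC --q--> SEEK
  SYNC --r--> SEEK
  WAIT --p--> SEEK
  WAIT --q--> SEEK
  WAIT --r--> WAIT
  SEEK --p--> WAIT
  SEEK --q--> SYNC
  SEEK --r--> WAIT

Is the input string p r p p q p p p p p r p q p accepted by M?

SEND → SEEK → WAIT → SEEK → WAIT → SEEK → WAIT → SEEK → WAIT → SEEK → WAIT → WAIT → SEEK → SYNC → SEEK
End state SEEK is not accepting.

No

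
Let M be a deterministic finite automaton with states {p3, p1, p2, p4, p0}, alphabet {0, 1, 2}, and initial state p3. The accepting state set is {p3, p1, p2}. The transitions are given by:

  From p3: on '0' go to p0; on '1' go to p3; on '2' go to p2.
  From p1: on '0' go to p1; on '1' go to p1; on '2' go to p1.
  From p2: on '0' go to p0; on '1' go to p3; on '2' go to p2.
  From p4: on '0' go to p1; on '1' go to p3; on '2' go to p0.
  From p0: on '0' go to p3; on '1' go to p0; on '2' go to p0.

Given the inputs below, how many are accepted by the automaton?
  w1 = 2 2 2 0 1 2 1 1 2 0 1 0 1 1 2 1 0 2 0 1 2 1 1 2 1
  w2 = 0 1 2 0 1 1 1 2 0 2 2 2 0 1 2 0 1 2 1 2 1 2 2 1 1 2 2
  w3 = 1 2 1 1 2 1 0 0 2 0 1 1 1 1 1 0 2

1

w1: p3 → p2 → p2 → p2 → p0 → p0 → p0 → p0 → p0 → p0 → p3 → p3 → p0 → p0 → p0 → p0 → p0 → p3 → p2 → p0 → p0 → p0 → p0 → p0 → p0 → p0  → end p0, rejected
w2: p3 → p0 → p0 → p0 → p3 → p3 → p3 → p3 → p2 → p0 → p0 → p0 → p0 → p3 → p3 → p2 → p0 → p0 → p0 → p0 → p0 → p0 → p0 → p0 → p0 → p0 → p0 → p0  → end p0, rejected
w3: p3 → p3 → p2 → p3 → p3 → p2 → p3 → p0 → p3 → p2 → p0 → p0 → p0 → p0 → p0 → p0 → p3 → p2  → end p2, accepted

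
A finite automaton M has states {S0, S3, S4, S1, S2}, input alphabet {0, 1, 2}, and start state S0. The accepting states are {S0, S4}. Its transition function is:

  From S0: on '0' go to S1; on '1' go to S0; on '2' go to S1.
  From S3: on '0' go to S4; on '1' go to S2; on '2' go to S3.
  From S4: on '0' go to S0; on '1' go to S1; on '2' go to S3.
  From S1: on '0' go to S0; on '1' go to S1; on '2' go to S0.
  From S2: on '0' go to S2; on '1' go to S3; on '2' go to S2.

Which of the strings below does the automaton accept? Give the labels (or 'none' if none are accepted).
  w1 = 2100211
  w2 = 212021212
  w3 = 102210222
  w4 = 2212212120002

w1, w2, w4

w1: Trace: S0 -2-> S1 -1-> S1 -0-> S0 -0-> S1 -2-> S0 -1-> S0 -1-> S0  → end S0, accepted
w2: Trace: S0 -2-> S1 -1-> S1 -2-> S0 -0-> S1 -2-> S0 -1-> S0 -2-> S1 -1-> S1 -2-> S0  → end S0, accepted
w3: Trace: S0 -1-> S0 -0-> S1 -2-> S0 -2-> S1 -1-> S1 -0-> S0 -2-> S1 -2-> S0 -2-> S1  → end S1, rejected
w4: Trace: S0 -2-> S1 -2-> S0 -1-> S0 -2-> S1 -2-> S0 -1-> S0 -2-> S1 -1-> S1 -2-> S0 -0-> S1 -0-> S0 -0-> S1 -2-> S0  → end S0, accepted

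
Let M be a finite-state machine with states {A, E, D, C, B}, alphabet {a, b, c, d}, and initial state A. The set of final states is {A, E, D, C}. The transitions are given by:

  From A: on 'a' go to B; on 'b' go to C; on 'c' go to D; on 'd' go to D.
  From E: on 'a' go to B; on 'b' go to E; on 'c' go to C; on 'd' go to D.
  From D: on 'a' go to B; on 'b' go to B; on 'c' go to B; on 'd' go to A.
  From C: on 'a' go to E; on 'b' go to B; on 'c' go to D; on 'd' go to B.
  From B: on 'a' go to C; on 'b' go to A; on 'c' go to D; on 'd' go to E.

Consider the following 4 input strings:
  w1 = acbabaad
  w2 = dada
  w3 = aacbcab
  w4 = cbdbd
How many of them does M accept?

w1: Trace: A -a-> B -c-> D -b-> B -a-> C -b-> B -a-> C -a-> E -d-> D  → end D, accepted
w2: Trace: A -d-> D -a-> B -d-> E -a-> B  → end B, rejected
w3: Trace: A -a-> B -a-> C -c-> D -b-> B -c-> D -a-> B -b-> A  → end A, accepted
w4: Trace: A -c-> D -b-> B -d-> E -b-> E -d-> D  → end D, accepted

3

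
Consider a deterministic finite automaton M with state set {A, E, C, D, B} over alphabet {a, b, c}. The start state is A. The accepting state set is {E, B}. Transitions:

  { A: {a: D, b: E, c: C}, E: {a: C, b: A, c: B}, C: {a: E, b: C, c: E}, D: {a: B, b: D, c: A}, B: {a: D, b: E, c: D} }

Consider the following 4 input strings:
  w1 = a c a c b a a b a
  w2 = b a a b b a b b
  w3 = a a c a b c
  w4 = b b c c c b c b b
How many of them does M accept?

1

w1:
  start at A
  read 'a': A → D
  read 'c': D → A
  read 'a': A → D
  read 'c': D → A
  read 'b': A → E
  read 'a': E → C
  read 'a': C → E
  read 'b': E → A
  read 'a': A → D
  end D, rejected
w2:
  start at A
  read 'b': A → E
  read 'a': E → C
  read 'a': C → E
  read 'b': E → A
  read 'b': A → E
  read 'a': E → C
  read 'b': C → C
  read 'b': C → C
  end C, rejected
w3:
  start at A
  read 'a': A → D
  read 'a': D → B
  read 'c': B → D
  read 'a': D → B
  read 'b': B → E
  read 'c': E → B
  end B, accepted
w4:
  start at A
  read 'b': A → E
  read 'b': E → A
  read 'c': A → C
  read 'c': C → E
  read 'c': E → B
  read 'b': B → E
  read 'c': E → B
  read 'b': B → E
  read 'b': E → A
  end A, rejected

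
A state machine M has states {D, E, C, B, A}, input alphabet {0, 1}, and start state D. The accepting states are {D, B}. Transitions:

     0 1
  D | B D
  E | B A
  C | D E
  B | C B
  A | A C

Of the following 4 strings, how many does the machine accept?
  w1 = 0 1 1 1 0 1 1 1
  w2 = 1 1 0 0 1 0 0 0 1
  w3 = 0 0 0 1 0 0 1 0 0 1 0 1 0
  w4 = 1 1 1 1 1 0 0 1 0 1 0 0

w1: Trace: D -0-> B -1-> B -1-> B -1-> B -0-> C -1-> E -1-> A -1-> C  → end C, rejected
w2: Trace: D -1-> D -1-> D -0-> B -0-> C -1-> E -0-> B -0-> C -0-> D -1-> D  → end D, accepted
w3: Trace: D -0-> B -0-> C -0-> D -1-> D -0-> B -0-> C -1-> E -0-> B -0-> C -1-> E -0-> B -1-> B -0-> C  → end C, rejected
w4: Trace: D -1-> D -1-> D -1-> D -1-> D -1-> D -0-> B -0-> C -1-> E -0-> B -1-> B -0-> C -0-> D  → end D, accepted

2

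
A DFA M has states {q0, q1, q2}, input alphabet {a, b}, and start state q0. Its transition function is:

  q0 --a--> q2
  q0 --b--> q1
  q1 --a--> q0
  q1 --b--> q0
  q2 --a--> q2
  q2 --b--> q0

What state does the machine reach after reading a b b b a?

Trace: q0 -a-> q2 -b-> q0 -b-> q1 -b-> q0 -a-> q2

q2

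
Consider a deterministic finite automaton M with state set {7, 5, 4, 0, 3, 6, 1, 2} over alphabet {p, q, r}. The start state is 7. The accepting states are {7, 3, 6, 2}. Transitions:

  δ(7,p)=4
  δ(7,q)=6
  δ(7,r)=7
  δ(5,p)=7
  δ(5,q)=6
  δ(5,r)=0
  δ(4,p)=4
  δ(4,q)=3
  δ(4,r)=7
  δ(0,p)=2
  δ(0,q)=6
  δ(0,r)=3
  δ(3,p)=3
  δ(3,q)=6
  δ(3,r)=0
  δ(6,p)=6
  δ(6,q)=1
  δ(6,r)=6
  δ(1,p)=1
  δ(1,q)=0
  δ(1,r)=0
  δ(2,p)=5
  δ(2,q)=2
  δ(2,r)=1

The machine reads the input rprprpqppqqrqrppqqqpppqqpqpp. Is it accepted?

start at 7
read 'r': 7 → 7
read 'p': 7 → 4
read 'r': 4 → 7
read 'p': 7 → 4
read 'r': 4 → 7
read 'p': 7 → 4
read 'q': 4 → 3
read 'p': 3 → 3
read 'p': 3 → 3
read 'q': 3 → 6
read 'q': 6 → 1
read 'r': 1 → 0
read 'q': 0 → 6
read 'r': 6 → 6
read 'p': 6 → 6
read 'p': 6 → 6
read 'q': 6 → 1
read 'q': 1 → 0
read 'q': 0 → 6
read 'p': 6 → 6
read 'p': 6 → 6
read 'p': 6 → 6
read 'q': 6 → 1
read 'q': 1 → 0
read 'p': 0 → 2
read 'q': 2 → 2
read 'p': 2 → 5
read 'p': 5 → 7
End state 7 is accepting.

Yes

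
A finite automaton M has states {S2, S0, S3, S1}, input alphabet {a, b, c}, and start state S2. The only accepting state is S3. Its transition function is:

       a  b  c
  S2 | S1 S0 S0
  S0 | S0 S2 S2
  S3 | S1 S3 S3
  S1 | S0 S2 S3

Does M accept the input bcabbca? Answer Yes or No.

No

start at S2
read 'b': S2 → S0
read 'c': S0 → S2
read 'a': S2 → S1
read 'b': S1 → S2
read 'b': S2 → S0
read 'c': S0 → S2
read 'a': S2 → S1
End state S1 is not accepting.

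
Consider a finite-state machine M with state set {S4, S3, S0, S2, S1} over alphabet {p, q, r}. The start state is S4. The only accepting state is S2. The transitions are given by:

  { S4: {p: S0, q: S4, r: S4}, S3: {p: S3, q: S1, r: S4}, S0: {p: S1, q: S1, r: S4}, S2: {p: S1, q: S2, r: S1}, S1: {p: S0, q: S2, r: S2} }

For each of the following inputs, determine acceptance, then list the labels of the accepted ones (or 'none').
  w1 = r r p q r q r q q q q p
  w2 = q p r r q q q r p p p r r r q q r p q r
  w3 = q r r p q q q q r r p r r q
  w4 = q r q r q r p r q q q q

w2, w3

w1: S4 → S4 → S4 → S0 → S1 → S2 → S2 → S1 → S2 → S2 → S2 → S2 → S1  → end S1, rejected
w2: S4 → S4 → S0 → S4 → S4 → S4 → S4 → S4 → S4 → S0 → S1 → S0 → S4 → S4 → S4 → S4 → S4 → S4 → S0 → S1 → S2  → end S2, accepted
w3: S4 → S4 → S4 → S4 → S0 → S1 → S2 → S2 → S2 → S1 → S2 → S1 → S2 → S1 → S2  → end S2, accepted
w4: S4 → S4 → S4 → S4 → S4 → S4 → S4 → S0 → S4 → S4 → S4 → S4 → S4  → end S4, rejected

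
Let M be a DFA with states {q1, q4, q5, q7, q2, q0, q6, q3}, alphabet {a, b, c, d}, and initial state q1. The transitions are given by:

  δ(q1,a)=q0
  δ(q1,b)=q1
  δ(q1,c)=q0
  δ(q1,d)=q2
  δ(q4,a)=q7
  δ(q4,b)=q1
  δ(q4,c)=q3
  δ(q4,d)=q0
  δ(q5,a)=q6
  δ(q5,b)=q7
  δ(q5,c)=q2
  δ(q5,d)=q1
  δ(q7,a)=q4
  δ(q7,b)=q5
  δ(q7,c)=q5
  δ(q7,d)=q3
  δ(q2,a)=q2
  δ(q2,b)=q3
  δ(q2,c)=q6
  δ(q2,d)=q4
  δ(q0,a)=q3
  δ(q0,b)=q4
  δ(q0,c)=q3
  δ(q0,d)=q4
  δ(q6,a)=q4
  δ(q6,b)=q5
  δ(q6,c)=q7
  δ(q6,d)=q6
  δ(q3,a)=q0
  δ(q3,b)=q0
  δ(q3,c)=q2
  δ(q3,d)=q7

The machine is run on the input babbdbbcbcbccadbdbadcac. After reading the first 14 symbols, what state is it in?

q2

Trace: q1 -b-> q1 -a-> q0 -b-> q4 -b-> q1 -d-> q2 -b-> q3 -b-> q0 -c-> q3 -b-> q0 -c-> q3 -b-> q0 -c-> q3 -c-> q2 -a-> q2
After 14 symbols: q2.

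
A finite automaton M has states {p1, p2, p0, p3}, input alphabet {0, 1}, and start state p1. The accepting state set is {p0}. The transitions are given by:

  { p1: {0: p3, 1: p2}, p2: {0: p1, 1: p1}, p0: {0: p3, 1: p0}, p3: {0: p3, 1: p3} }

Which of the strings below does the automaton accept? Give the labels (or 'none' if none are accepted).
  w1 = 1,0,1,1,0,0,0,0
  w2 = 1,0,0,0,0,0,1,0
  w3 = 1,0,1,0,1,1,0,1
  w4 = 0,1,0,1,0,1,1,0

w1:
  start at p1
  read '1': p1 → p2
  read '0': p2 → p1
  read '1': p1 → p2
  read '1': p2 → p1
  read '0': p1 → p3
  read '0': p3 → p3
  read '0': p3 → p3
  read '0': p3 → p3
  end p3, rejected
w2:
  start at p1
  read '1': p1 → p2
  read '0': p2 → p1
  read '0': p1 → p3
  read '0': p3 → p3
  read '0': p3 → p3
  read '0': p3 → p3
  read '1': p3 → p3
  read '0': p3 → p3
  end p3, rejected
w3:
  start at p1
  read '1': p1 → p2
  read '0': p2 → p1
  read '1': p1 → p2
  read '0': p2 → p1
  read '1': p1 → p2
  read '1': p2 → p1
  read '0': p1 → p3
  read '1': p3 → p3
  end p3, rejected
w4:
  start at p1
  read '0': p1 → p3
  read '1': p3 → p3
  read '0': p3 → p3
  read '1': p3 → p3
  read '0': p3 → p3
  read '1': p3 → p3
  read '1': p3 → p3
  read '0': p3 → p3
  end p3, rejected

none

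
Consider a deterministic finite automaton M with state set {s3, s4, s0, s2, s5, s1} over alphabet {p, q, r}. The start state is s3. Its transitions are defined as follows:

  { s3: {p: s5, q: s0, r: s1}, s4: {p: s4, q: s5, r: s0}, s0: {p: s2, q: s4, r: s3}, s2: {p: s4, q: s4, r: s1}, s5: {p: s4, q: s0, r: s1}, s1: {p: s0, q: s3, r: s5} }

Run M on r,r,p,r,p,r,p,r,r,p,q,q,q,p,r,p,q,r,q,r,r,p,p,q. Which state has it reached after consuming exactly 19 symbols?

start at s3
read 'r': s3 → s1
read 'r': s1 → s5
read 'p': s5 → s4
read 'r': s4 → s0
read 'p': s0 → s2
read 'r': s2 → s1
read 'p': s1 → s0
read 'r': s0 → s3
read 'r': s3 → s1
read 'p': s1 → s0
read 'q': s0 → s4
read 'q': s4 → s5
read 'q': s5 → s0
read 'p': s0 → s2
read 'r': s2 → s1
read 'p': s1 → s0
read 'q': s0 → s4
read 'r': s4 → s0
read 'q': s0 → s4
After 19 symbols: s4.

s4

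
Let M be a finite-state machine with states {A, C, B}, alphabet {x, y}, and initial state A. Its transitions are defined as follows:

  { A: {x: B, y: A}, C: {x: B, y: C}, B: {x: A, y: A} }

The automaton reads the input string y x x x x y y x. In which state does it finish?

start at A
read 'y': A → A
read 'x': A → B
read 'x': B → A
read 'x': A → B
read 'x': B → A
read 'y': A → A
read 'y': A → A
read 'x': A → B

B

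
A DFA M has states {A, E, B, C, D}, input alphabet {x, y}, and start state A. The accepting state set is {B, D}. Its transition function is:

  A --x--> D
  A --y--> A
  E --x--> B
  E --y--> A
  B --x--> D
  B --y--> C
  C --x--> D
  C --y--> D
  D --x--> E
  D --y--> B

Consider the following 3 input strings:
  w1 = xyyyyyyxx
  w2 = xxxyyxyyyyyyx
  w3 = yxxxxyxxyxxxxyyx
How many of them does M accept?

3

w1: Trace: A -x-> D -y-> B -y-> C -y-> D -y-> B -y-> C -y-> D -x-> E -x-> B  → end B, accepted
w2: Trace: A -x-> D -x-> E -x-> B -y-> C -y-> D -x-> E -y-> A -y-> A -y-> A -y-> A -y-> A -y-> A -x-> D  → end D, accepted
w3: Trace: A -y-> A -x-> D -x-> E -x-> B -x-> D -y-> B -x-> D -x-> E -y-> A -x-> D -x-> E -x-> B -x-> D -y-> B -y-> C -x-> D  → end D, accepted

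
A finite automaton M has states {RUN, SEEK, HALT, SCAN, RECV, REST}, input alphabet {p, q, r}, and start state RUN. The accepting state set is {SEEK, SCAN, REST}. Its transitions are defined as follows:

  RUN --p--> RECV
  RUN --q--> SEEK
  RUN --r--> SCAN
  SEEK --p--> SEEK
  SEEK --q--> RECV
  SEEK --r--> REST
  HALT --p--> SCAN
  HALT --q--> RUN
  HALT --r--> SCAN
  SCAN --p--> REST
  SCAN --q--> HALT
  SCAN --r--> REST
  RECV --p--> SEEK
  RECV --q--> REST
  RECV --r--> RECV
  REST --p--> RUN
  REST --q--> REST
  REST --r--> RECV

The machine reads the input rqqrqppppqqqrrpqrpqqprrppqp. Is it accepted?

No

start at RUN
read 'r': RUN → SCAN
read 'q': SCAN → HALT
read 'q': HALT → RUN
read 'r': RUN → SCAN
read 'q': SCAN → HALT
read 'p': HALT → SCAN
read 'p': SCAN → REST
read 'p': REST → RUN
read 'p': RUN → RECV
read 'q': RECV → REST
read 'q': REST → REST
read 'q': REST → REST
read 'r': REST → RECV
read 'r': RECV → RECV
read 'p': RECV → SEEK
read 'q': SEEK → RECV
read 'r': RECV → RECV
read 'p': RECV → SEEK
read 'q': SEEK → RECV
read 'q': RECV → REST
read 'p': REST → RUN
read 'r': RUN → SCAN
read 'r': SCAN → REST
read 'p': REST → RUN
read 'p': RUN → RECV
read 'q': RECV → REST
read 'p': REST → RUN
End state RUN is not accepting.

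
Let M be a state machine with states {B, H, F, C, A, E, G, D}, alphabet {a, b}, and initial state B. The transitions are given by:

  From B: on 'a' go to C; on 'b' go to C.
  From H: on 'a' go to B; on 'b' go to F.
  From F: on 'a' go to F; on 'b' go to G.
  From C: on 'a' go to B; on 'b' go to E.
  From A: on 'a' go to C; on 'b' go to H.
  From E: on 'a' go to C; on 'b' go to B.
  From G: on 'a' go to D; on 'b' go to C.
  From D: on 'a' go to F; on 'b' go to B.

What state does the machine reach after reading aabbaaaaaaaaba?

B

start at B
read 'a': B → C
read 'a': C → B
read 'b': B → C
read 'b': C → E
read 'a': E → C
read 'a': C → B
read 'a': B → C
read 'a': C → B
read 'a': B → C
read 'a': C → B
read 'a': B → C
read 'a': C → B
read 'b': B → C
read 'a': C → B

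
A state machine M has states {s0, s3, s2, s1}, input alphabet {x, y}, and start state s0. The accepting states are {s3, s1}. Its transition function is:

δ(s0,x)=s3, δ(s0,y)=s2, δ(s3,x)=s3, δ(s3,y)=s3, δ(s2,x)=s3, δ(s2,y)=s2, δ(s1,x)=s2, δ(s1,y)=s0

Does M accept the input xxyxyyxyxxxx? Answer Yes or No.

s0 → s3 → s3 → s3 → s3 → s3 → s3 → s3 → s3 → s3 → s3 → s3 → s3
End state s3 is accepting.

Yes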